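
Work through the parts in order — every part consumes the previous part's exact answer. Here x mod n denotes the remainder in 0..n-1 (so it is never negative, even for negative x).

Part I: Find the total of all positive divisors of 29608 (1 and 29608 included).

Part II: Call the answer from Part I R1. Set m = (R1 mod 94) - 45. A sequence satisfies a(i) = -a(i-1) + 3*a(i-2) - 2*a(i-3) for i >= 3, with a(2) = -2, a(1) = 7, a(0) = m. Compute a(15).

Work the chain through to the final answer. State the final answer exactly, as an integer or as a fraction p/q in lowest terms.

-670835

Part I: 29608 = 2^3 * 3701; sigma = (1 + 2 + 4 + 8) * (1 + 3701) = 15 * 3702 = 55530; answer 55530
Part II: R1 = 55530; m = 25; a(3) = -1*(-2) + 3*(7) - 2*(25) = -27; iterating: a(3)=-27, a(4)=7, a(5)=-84, a(6)=159, a(7)=-425, a(8)=1070, a(9)=-2663, a(10)=6723, a(11)=-16852, a(12)=42347, a(13)=-106349, a(14)=267094, a(15)=-670835; answer -670835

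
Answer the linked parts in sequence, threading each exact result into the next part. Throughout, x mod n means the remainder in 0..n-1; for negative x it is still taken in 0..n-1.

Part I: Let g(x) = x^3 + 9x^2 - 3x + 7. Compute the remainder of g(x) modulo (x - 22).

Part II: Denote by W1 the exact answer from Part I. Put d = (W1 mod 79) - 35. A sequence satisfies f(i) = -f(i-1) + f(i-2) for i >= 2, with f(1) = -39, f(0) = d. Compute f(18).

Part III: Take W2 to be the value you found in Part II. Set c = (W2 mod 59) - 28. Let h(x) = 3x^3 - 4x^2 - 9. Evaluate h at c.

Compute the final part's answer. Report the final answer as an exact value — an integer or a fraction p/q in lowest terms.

Part I: remainder = value at the root: 1*(22)^3 + 9*(22)^2 - 3*(22)^1 + 7 = (10648) + (4356) + (-66) + (7) = 14945; answer 14945
Part II: W1 = 14945; d = -21; f(2) = -1*(-39) + 1*(-21) = 18; iterating: f(2)=18, f(3)=-57, f(4)=75, f(5)=-132, f(6)=207, f(7)=-339, f(8)=546, f(9)=-885, f(10)=1431, f(11)=-2316, f(12)=3747, f(13)=-6063, f(14)=9810, f(15)=-15873, f(16)=25683, f(17)=-41556, f(18)=67239; answer 67239
Part III: W2 = 67239; c = 10; 3*(10)^3 - 4*(10)^2 - 9 = (3000) + (-400) + (-9) = 2591; answer 2591

2591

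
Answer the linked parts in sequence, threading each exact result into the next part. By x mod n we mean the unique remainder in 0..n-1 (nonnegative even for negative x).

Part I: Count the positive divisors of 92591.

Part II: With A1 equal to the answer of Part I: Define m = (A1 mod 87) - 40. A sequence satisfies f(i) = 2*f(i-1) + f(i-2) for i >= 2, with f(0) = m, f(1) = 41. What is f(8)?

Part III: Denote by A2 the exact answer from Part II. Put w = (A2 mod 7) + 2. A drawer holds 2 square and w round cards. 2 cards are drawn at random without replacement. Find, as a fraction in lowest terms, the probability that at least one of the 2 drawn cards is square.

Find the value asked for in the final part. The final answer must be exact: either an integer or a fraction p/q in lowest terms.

13/28

Part I: 92591 = 53 * 1747; number of divisors = (1+1) * (1+1) = 4; answer 4
Part II: A1 = 4; m = -36; f(2) = 2*(41) + 1*(-36) = 46; iterating: f(2)=46, f(3)=133, f(4)=312, f(5)=757, f(6)=1826, f(7)=4409, f(8)=10644; answer 10644
Part III: A2 = 10644; w = 6; total draws C(8,2) = 28; complement C(6,2) = 15; favorable 28 - 15 = 13; P = 13/28; answer 13/28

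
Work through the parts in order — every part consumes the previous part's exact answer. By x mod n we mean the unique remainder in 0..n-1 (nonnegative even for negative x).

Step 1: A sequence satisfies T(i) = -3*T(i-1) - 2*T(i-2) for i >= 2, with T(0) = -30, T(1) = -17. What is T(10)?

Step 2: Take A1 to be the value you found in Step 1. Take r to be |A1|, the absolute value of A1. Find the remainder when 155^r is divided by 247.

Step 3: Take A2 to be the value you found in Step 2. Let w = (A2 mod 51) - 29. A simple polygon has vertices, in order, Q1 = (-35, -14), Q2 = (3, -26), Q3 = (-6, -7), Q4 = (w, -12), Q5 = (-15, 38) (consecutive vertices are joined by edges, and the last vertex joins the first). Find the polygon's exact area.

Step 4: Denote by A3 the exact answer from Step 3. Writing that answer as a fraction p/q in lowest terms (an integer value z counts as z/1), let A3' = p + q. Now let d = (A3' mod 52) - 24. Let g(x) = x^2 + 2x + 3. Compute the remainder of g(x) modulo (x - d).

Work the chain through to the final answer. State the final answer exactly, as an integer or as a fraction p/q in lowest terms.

486

Step 1: T(2) = -3*(-17) - 2*(-30) = 111; iterating: T(2)=111, T(3)=-299, T(4)=675, T(5)=-1427, T(6)=2931, T(7)=-5939, T(8)=11955, T(9)=-23987, T(10)=48051; answer 48051
Step 2: A1 = 48051; r = 48051; squarings mod 247: 155^1=155, 155^2=66, 155^4=157, 155^8=196, 155^16=131, 155^32=118, 155^64=92, 155^128=66, 155^256=157, 155^512=196, 155^1024=131, 155^2048=118, 155^4096=92, 155^8192=66, 155^16384=157, 155^32768=196; 155^48051 = 155^1 * 155^2 * 155^16 * 155^32 * 155^128 * 155^256 * 155^512 * 155^2048 * 155^4096 * 155^8192 * 155^32768 = 246 (mod 247); answer 246
Step 3: A2 = 246; w = 13; cross terms: (-35*-26 - 3*-14)=952, (3*-7 - -6*-26)=-177, (-6*-12 - 13*-7)=163, (13*38 - -15*-12)=314, (-15*-14 - -35*38)=1540; twice the area = |2792| = 2792; area = 1396; answer 1396
Step 4: A3 = 1396; threaded value p + q = 1397; d = 21; remainder = value at the root: 1*(21)^2 + 2*(21)^1 + 3 = (441) + (42) + (3) = 486; answer 486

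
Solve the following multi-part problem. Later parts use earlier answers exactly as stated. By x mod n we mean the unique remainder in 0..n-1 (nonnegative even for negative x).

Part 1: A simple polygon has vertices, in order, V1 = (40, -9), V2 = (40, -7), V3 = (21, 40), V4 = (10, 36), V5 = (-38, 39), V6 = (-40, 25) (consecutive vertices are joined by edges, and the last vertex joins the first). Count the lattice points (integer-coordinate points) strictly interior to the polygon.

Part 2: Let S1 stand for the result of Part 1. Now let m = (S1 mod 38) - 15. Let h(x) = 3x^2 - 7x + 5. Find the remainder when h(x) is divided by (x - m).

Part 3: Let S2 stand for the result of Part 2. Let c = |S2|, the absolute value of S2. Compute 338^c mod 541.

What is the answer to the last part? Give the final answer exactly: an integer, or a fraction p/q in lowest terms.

219

Part 1: cross terms: (40*-7 - 40*-9)=80, (40*40 - 21*-7)=1747, (21*36 - 10*40)=356, (10*39 - -38*36)=1758, (-38*25 - -40*39)=610, (-40*-9 - 40*25)=-640; twice the area = |3911| = 3911; area = 3911/2; boundary points = 2 + 1 + 1 + 3 + 2 + 2 = 11; strictly interior points = area - boundary/2 + 1 = 1951; answer 1951
Part 2: S1 = 1951; m = -2; remainder = value at the root: 3*(-2)^2 - 7*(-2)^1 + 5 = (12) + (14) + (5) = 31; answer 31
Part 3: S2 = 31; c = 31; squarings mod 541: 338^1=338, 338^2=93, 338^4=534, 338^8=49, 338^16=237; 338^31 = 338^1 * 338^2 * 338^4 * 338^8 * 338^16 = 219 (mod 541); answer 219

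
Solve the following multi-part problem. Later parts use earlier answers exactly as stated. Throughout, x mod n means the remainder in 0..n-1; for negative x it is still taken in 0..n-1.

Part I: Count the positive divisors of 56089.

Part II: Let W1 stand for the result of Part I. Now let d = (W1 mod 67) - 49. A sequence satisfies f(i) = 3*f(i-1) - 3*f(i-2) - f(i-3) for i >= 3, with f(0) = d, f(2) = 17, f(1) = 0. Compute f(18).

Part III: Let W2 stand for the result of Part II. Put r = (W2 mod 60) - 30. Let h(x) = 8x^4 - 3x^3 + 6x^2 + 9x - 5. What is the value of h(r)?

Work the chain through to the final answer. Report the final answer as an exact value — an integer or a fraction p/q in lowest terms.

Part I: 56089 = 11 * 5099; number of divisors = (1+1) * (1+1) = 4; answer 4
Part II: W1 = 4; d = -45; f(3) = 3*(17) - 3*(0) - 1*(-45) = 96; iterating: f(3)=96, f(4)=237, f(5)=406, f(6)=411, f(7)=-222, f(8)=-2305, f(9)=-6660, f(10)=-12843, f(11)=-16244, f(12)=-3543, f(13)=50946, f(14)=179711, f(15)=389838, f(16)=579435, f(17)=389080, f(18)=-960903; answer -960903
Part III: W2 = -960903; r = 27; 8*(27)^4 - 3*(27)^3 + 6*(27)^2 + 9*(27)^1 - 5 = (4251528) + (-59049) + (4374) + (243) + (-5) = 4197091; answer 4197091

4197091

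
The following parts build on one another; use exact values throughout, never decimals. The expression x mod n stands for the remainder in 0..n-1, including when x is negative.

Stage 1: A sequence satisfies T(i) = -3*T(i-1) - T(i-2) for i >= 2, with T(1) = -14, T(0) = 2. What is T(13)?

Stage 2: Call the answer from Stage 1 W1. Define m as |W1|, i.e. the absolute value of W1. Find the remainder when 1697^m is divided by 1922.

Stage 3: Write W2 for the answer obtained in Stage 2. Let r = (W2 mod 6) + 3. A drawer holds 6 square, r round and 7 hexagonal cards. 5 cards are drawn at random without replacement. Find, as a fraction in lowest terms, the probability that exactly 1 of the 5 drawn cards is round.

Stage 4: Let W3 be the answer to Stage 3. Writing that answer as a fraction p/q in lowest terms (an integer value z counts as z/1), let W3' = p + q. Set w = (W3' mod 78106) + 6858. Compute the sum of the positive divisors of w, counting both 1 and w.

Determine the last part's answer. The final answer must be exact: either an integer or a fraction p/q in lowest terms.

Stage 1: T(2) = -3*(-14) - 1*(2) = 40; iterating: T(2)=40, T(3)=-106, T(4)=278, T(5)=-728, T(6)=1906, T(7)=-4990, T(8)=13064, T(9)=-34202, T(10)=89542, T(11)=-234424, T(12)=613730, T(13)=-1606766; answer -1606766
Stage 2: W1 = -1606766; m = 1606766; squarings mod 1922: 1697^1=1697, 1697^2=653, 1697^4=1647, 1697^8=667, 1697^16=907, 1697^32=33, 1697^64=1089, 1697^128=47, 1697^256=287, 1697^512=1645, 1697^1024=1771, 1697^2048=1659, 1697^4096=1899, 1697^8192=529, 1697^16384=1151, 1697^32768=543, 1697^65536=783, 1697^131072=1893, 1697^262144=841, 1697^524288=1907, 1697^1048576=225; 1697^1606766 = 1697^2 * 1697^4 * 1697^8 * 1697^32 * 1697^64 * 1697^1024 * 1697^32768 * 1697^524288 * 1697^1048576 = 535 (mod 1922); answer 535
Stage 3: W2 = 535; r = 4; total draws C(17,5) = 6188; favorable C(4,1)*C(13,4) = 2860; P = 55/119; answer 55/119
Stage 4: W3 = 55/119; threaded value p + q = 174; w = 7032; 7032 = 2^3 * 3 * 293; sigma = (1 + 2 + 4 + 8) * (1 + 3) * (1 + 293) = 15 * 4 * 294 = 17640; answer 17640

17640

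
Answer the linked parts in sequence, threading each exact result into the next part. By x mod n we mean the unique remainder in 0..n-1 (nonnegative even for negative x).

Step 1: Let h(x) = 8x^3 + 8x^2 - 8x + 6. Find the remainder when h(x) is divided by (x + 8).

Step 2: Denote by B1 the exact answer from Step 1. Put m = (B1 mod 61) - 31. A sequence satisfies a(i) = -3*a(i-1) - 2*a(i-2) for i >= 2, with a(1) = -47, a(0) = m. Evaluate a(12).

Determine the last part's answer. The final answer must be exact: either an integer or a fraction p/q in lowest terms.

Step 1: remainder = value at the root: 8*(-8)^3 + 8*(-8)^2 - 8*(-8)^1 + 6 = (-4096) + (512) + (64) + (6) = -3514; answer -3514
Step 2: B1 = -3514; m = -7; a(2) = -3*(-47) - 2*(-7) = 155; iterating: a(2)=155, a(3)=-371, a(4)=803, a(5)=-1667, a(6)=3395, a(7)=-6851, a(8)=13763, a(9)=-27587, a(10)=55235, a(11)=-110531, a(12)=221123; answer 221123

221123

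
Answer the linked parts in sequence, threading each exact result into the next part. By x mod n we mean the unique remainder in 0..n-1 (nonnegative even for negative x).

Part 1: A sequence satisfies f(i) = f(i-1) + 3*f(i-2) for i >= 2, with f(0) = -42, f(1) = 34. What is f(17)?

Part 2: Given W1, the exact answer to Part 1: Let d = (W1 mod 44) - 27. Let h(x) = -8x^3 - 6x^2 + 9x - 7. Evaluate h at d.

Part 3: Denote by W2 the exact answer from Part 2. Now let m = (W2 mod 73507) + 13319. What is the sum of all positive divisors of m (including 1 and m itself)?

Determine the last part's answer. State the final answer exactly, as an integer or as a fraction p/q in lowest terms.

80136

Part 1: f(2) = 1*(34) + 3*(-42) = -92; iterating: f(2)=-92, f(3)=10, f(4)=-266, f(5)=-236, f(6)=-1034, f(7)=-1742, f(8)=-4844, f(9)=-10070, f(10)=-24602, f(11)=-54812, f(12)=-128618, f(13)=-293054, f(14)=-678908, f(15)=-1558070, f(16)=-3594794, f(17)=-8269004; answer -8269004
Part 2: W1 = -8269004; d = -23; -8*(-23)^3 - 6*(-23)^2 + 9*(-23)^1 - 7 = (97336) + (-3174) + (-207) + (-7) = 93948; answer 93948
Part 3: W2 = 93948; m = 33760; 33760 = 2^5 * 5 * 211; sigma = (1 + 2 + 4 + 8 + 16 + 32) * (1 + 5) * (1 + 211) = 63 * 6 * 212 = 80136; answer 80136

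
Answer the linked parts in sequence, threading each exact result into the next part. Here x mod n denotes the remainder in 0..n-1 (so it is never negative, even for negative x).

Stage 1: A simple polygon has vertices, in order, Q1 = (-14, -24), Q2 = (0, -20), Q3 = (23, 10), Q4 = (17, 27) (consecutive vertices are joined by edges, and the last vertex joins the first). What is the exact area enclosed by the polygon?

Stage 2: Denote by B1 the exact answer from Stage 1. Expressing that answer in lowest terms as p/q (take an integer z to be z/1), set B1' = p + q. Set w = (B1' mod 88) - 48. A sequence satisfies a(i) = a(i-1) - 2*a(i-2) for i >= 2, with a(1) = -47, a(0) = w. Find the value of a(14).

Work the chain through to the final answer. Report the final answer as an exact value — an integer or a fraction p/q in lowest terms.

4219

Stage 1: cross terms: (-14*-20 - 0*-24)=280, (0*10 - 23*-20)=460, (23*27 - 17*10)=451, (17*-24 - -14*27)=-30; twice the area = |1161| = 1161; area = 1161/2; answer 1161/2
Stage 2: B1 = 1161/2; threaded value p + q = 1163; w = -29; a(2) = 1*(-47) - 2*(-29) = 11; iterating: a(2)=11, a(3)=105, a(4)=83, a(5)=-127, a(6)=-293, a(7)=-39, a(8)=547, a(9)=625, a(10)=-469, a(11)=-1719, a(12)=-781, a(13)=2657, a(14)=4219; answer 4219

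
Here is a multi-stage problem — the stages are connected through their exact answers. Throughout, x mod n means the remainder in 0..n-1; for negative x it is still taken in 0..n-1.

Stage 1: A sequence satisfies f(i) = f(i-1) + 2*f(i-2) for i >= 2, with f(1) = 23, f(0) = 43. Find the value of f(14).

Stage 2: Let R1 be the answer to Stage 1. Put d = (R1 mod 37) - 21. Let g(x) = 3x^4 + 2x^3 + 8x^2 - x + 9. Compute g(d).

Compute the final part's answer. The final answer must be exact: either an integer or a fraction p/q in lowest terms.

Stage 1: f(2) = 1*(23) + 2*(43) = 109; iterating: f(2)=109, f(3)=155, f(4)=373, f(5)=683, f(6)=1429, f(7)=2795, f(8)=5653, f(9)=11243, f(10)=22549, f(11)=45035, f(12)=90133, f(13)=180203, f(14)=360469; answer 360469
Stage 2: R1 = 360469; d = -6; 3*(-6)^4 + 2*(-6)^3 + 8*(-6)^2 - 1*(-6)^1 + 9 = (3888) + (-432) + (288) + (6) + (9) = 3759; answer 3759

3759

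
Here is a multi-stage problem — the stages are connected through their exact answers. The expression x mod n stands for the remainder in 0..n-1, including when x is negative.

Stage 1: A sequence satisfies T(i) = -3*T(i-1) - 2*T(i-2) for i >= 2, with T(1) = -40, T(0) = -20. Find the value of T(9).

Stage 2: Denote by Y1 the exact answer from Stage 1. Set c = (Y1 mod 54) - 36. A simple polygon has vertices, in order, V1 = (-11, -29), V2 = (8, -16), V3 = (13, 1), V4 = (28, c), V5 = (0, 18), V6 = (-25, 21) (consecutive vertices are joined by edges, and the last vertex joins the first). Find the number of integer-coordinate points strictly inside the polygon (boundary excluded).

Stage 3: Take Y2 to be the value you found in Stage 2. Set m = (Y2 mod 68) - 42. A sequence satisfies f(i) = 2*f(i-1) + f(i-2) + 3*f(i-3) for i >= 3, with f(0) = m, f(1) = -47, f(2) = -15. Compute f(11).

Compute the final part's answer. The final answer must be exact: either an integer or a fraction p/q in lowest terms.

-159110

Stage 1: T(2) = -3*(-40) - 2*(-20) = 160; iterating: T(2)=160, T(3)=-400, T(4)=880, T(5)=-1840, T(6)=3760, T(7)=-7600, T(8)=15280, T(9)=-30640; answer -30640
Stage 2: Y1 = -30640; c = -4; cross terms: (-11*-16 - 8*-29)=408, (8*1 - 13*-16)=216, (13*-4 - 28*1)=-80, (28*18 - 0*-4)=504, (0*21 - -25*18)=450, (-25*-29 - -11*21)=956; twice the area = |2454| = 2454; area = 1227; boundary points = 1 + 1 + 5 + 2 + 1 + 2 = 12; strictly interior points = area - boundary/2 + 1 = 1222; answer 1222
Stage 3: Y2 = 1222; m = 24; f(3) = 2*(-15) + 1*(-47) + 3*(24) = -5; iterating: f(3)=-5, f(4)=-166, f(5)=-382, f(6)=-945, f(7)=-2770, f(8)=-7631, f(9)=-20867, f(10)=-57675, f(11)=-159110; answer -159110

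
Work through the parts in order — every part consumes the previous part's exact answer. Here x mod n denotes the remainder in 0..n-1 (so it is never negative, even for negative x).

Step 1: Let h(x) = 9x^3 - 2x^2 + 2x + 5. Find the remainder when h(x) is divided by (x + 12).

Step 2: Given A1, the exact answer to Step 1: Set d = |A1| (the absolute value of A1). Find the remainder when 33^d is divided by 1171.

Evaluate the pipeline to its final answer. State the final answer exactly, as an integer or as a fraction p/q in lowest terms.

Step 1: remainder = value at the root: 9*(-12)^3 - 2*(-12)^2 + 2*(-12)^1 + 5 = (-15552) + (-288) + (-24) + (5) = -15859; answer -15859
Step 2: A1 = -15859; d = 15859; squarings mod 1171: 33^1=33, 33^2=1089, 33^4=869, 33^8=1037, 33^16=391, 33^32=651, 33^64=1070, 33^128=833, 33^256=657, 33^512=721, 33^1024=1088, 33^2048=1034, 33^4096=33, 33^8192=1089; 33^15859 = 33^1 * 33^2 * 33^16 * 33^32 * 33^64 * 33^128 * 33^256 * 33^1024 * 33^2048 * 33^4096 * 33^8192 = 1070 (mod 1171); answer 1070

1070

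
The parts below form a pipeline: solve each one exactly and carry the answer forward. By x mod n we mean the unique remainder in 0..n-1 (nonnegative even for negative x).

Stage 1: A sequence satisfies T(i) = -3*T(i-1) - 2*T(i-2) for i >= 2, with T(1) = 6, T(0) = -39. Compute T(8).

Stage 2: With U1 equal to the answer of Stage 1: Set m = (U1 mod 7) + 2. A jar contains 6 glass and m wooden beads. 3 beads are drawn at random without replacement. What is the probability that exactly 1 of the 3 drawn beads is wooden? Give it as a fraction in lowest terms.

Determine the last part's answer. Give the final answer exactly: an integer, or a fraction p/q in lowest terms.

Stage 1: T(2) = -3*(6) - 2*(-39) = 60; iterating: T(2)=60, T(3)=-192, T(4)=456, T(5)=-984, T(6)=2040, T(7)=-4152, T(8)=8376; answer 8376
Stage 2: U1 = 8376; m = 6; total draws C(12,3) = 220; favorable C(6,1)*C(6,2) = 90; P = 9/22; answer 9/22

9/22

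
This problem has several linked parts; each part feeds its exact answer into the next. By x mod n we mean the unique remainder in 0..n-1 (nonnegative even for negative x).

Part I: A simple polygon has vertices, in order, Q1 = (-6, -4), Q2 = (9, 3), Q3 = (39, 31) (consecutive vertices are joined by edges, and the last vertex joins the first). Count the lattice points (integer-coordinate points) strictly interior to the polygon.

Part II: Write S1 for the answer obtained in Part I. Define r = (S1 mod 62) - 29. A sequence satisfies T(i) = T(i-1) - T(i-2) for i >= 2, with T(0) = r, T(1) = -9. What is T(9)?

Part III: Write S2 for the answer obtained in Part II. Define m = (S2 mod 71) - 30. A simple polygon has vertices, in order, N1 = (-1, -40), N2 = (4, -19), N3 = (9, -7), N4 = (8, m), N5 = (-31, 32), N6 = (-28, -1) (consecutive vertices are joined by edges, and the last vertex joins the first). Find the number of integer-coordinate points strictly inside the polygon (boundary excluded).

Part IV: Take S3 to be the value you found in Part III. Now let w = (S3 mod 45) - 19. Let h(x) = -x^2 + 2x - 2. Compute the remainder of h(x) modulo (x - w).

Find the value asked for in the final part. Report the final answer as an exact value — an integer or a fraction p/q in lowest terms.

-362

Part I: cross terms: (-6*3 - 9*-4)=18, (9*31 - 39*3)=162, (39*-4 - -6*31)=30; twice the area = |210| = 210; area = 105; boundary points = 1 + 2 + 5 = 8; strictly interior points = area - boundary/2 + 1 = 102; answer 102
Part II: S1 = 102; r = 11; T(2) = 1*(-9) - 1*(11) = -20; iterating: T(2)=-20, T(3)=-11, T(4)=9, T(5)=20, T(6)=11, T(7)=-9, T(8)=-20, T(9)=-11; answer -11
Part III: S2 = -11; m = 30; cross terms: (-1*-19 - 4*-40)=179, (4*-7 - 9*-19)=143, (9*30 - 8*-7)=326, (8*32 - -31*30)=1186, (-31*-1 - -28*32)=927, (-28*-40 - -1*-1)=1119; twice the area = |3880| = 3880; area = 1940; boundary points = 1 + 1 + 1 + 1 + 3 + 3 = 10; strictly interior points = area - boundary/2 + 1 = 1936; answer 1936
Part IV: S3 = 1936; w = -18; remainder = value at the root: -1*(-18)^2 + 2*(-18)^1 - 2 = (-324) + (-36) + (-2) = -362; answer -362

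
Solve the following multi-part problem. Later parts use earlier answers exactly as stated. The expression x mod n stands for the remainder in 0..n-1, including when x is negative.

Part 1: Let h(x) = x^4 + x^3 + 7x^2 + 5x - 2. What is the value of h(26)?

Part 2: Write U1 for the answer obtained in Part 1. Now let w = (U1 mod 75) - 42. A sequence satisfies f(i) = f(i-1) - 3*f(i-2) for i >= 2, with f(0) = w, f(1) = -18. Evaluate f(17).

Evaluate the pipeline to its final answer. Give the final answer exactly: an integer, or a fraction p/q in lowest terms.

Part 1: 1*(26)^4 + 1*(26)^3 + 7*(26)^2 + 5*(26)^1 - 2 = (456976) + (17576) + (4732) + (130) + (-2) = 479412; answer 479412
Part 2: U1 = 479412; w = -30; f(2) = 1*(-18) - 3*(-30) = 72; iterating: f(2)=72, f(3)=126, f(4)=-90, f(5)=-468, f(6)=-198, f(7)=1206, f(8)=1800, f(9)=-1818, f(10)=-7218, f(11)=-1764, f(12)=19890, f(13)=25182, f(14)=-34488, f(15)=-110034, f(16)=-6570, f(17)=323532; answer 323532

323532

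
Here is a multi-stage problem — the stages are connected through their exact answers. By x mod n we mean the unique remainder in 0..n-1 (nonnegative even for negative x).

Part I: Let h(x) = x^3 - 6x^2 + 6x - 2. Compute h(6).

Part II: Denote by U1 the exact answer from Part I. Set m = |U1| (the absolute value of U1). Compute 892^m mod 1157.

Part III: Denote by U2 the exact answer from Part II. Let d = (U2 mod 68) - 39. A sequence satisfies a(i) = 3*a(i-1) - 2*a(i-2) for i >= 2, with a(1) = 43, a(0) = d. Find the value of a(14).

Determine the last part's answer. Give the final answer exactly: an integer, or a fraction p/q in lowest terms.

Part I: 1*(6)^3 - 6*(6)^2 + 6*(6)^1 - 2 = (216) + (-216) + (36) + (-2) = 34; answer 34
Part II: U1 = 34; m = 34; squarings mod 1157: 892^1=892, 892^2=805, 892^4=105, 892^8=612, 892^16=833, 892^32=846; 892^34 = 892^2 * 892^32 = 714 (mod 1157); answer 714
Part III: U2 = 714; d = -5; a(2) = 3*(43) - 2*(-5) = 139; iterating: a(2)=139, a(3)=331, a(4)=715, a(5)=1483, a(6)=3019, a(7)=6091, a(8)=12235, a(9)=24523, a(10)=49099, a(11)=98251, a(12)=196555, a(13)=393163, a(14)=786379; answer 786379

786379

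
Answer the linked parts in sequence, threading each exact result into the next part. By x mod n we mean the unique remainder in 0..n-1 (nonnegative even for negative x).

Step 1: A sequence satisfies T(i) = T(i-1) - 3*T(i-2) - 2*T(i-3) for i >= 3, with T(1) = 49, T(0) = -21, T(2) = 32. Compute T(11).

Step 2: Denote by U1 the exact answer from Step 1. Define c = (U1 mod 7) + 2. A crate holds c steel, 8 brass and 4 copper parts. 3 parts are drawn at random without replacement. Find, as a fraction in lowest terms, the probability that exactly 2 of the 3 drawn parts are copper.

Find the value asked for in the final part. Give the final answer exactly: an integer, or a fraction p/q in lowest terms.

39/340

Step 1: T(3) = 1*(32) - 3*(49) - 2*(-21) = -73; iterating: T(3)=-73, T(4)=-267, T(5)=-112, T(6)=835, T(7)=1705, T(8)=-576, T(9)=-7361, T(10)=-9043, T(11)=14192; answer 14192
Step 2: U1 = 14192; c = 5; total draws C(17,3) = 680; favorable C(4,2)*C(13,1) = 78; P = 39/340; answer 39/340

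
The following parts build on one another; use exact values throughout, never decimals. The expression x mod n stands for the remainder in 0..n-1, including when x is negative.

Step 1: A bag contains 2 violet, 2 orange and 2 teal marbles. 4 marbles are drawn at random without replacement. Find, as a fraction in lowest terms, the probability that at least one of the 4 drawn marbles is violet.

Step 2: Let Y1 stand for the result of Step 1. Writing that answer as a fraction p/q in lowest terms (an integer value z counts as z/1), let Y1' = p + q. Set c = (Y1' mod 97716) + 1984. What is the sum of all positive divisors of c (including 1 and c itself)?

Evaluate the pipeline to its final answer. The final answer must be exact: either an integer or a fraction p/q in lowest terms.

Step 1: total draws C(6,4) = 15; complement C(4,4) = 1; favorable 15 - 1 = 14; P = 14/15; answer 14/15
Step 2: Y1 = 14/15; threaded value p + q = 29; c = 2013; 2013 = 3 * 11 * 61; sigma = (1 + 3) * (1 + 11) * (1 + 61) = 4 * 12 * 62 = 2976; answer 2976

2976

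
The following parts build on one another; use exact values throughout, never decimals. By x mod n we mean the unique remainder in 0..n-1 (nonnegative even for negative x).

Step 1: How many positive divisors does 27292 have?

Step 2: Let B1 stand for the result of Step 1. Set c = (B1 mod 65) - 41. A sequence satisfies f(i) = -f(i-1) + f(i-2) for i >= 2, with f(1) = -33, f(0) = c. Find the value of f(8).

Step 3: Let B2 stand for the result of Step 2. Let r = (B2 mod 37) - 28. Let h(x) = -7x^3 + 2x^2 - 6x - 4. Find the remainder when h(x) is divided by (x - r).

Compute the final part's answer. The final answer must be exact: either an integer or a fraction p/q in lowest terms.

Step 1: 27292 = 2^2 * 6823; number of divisors = (2+1) * (1+1) = 6; answer 6
Step 2: B1 = 6; c = -35; f(2) = -1*(-33) + 1*(-35) = -2; iterating: f(2)=-2, f(3)=-31, f(4)=29, f(5)=-60, f(6)=89, f(7)=-149, f(8)=238; answer 238
Step 3: B2 = 238; r = -12; remainder = value at the root: -7*(-12)^3 + 2*(-12)^2 - 6*(-12)^1 - 4 = (12096) + (288) + (72) + (-4) = 12452; answer 12452

12452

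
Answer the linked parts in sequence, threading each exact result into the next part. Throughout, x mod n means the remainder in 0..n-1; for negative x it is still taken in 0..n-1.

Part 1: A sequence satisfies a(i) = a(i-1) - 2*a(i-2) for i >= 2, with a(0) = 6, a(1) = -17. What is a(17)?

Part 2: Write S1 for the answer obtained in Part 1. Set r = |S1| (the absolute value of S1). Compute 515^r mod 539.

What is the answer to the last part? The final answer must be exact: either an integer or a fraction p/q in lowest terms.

Part 1: a(2) = 1*(-17) - 2*(6) = -29; iterating: a(2)=-29, a(3)=5, a(4)=63, a(5)=53, a(6)=-73, a(7)=-179, a(8)=-33, a(9)=325, a(10)=391, a(11)=-259, a(12)=-1041, a(13)=-523, a(14)=1559, a(15)=2605, a(16)=-513, a(17)=-5723; answer -5723
Part 2: S1 = -5723; r = 5723; squarings mod 539: 515^1=515, 515^2=37, 515^4=291, 515^8=58, 515^16=130, 515^32=191, 515^64=368, 515^128=135, 515^256=438, 515^512=499, 515^1024=522, 515^2048=289, 515^4096=515; 515^5723 = 515^1 * 515^2 * 515^8 * 515^16 * 515^64 * 515^512 * 515^1024 * 515^4096 = 289 (mod 539); answer 289

289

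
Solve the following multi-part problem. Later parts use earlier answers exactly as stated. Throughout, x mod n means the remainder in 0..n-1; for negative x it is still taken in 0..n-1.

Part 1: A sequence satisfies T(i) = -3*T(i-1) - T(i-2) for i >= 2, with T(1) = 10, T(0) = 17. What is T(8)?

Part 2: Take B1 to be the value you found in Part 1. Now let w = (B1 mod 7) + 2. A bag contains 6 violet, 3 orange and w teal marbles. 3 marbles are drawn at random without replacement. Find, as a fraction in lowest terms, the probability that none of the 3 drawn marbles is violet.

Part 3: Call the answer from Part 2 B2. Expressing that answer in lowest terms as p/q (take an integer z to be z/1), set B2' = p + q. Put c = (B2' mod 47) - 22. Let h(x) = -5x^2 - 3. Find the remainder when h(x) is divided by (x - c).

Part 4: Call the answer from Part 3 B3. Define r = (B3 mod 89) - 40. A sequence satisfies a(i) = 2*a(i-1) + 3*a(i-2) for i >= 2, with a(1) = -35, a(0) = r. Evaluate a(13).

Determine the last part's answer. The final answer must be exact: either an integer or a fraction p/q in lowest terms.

Part 1: T(2) = -3*(10) - 1*(17) = -47; iterating: T(2)=-47, T(3)=131, T(4)=-346, T(5)=907, T(6)=-2375, T(7)=6218, T(8)=-16279; answer -16279
Part 2: B1 = -16279; w = 5; total draws C(14,3) = 364; favorable C(8,3) = 56; P = 2/13; answer 2/13
Part 3: B2 = 2/13; threaded value p + q = 15; c = -7; remainder = value at the root: -5*(-7)^2 - 3 = (-245) + (-3) = -248; answer -248
Part 4: B3 = -248; r = -21; a(2) = 2*(-35) + 3*(-21) = -133; iterating: a(2)=-133, a(3)=-371, a(4)=-1141, a(5)=-3395, a(6)=-10213, a(7)=-30611, a(8)=-91861, a(9)=-275555, a(10)=-826693, a(11)=-2480051, a(12)=-7440181, a(13)=-22320515; answer -22320515

-22320515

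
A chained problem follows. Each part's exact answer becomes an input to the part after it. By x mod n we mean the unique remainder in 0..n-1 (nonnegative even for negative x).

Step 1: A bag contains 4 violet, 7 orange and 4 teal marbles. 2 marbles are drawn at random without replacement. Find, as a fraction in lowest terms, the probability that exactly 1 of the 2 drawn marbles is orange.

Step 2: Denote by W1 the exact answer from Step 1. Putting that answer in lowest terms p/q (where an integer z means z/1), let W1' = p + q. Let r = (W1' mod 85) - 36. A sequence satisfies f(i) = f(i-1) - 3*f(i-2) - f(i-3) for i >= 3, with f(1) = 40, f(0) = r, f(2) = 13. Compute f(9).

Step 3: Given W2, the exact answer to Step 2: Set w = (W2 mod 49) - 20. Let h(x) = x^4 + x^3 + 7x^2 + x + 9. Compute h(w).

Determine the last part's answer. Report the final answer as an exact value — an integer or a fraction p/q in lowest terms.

410659

Step 1: total draws C(15,2) = 105; favorable C(7,1)*C(8,1) = 56; P = 8/15; answer 8/15
Step 2: W1 = 8/15; threaded value p + q = 23; r = -13; f(3) = 1*(13) - 3*(40) - 1*(-13) = -94; iterating: f(3)=-94, f(4)=-173, f(5)=96, f(6)=709, f(7)=594, f(8)=-1629, f(9)=-4120; answer -4120
Step 3: W2 = -4120; w = 25; 1*(25)^4 + 1*(25)^3 + 7*(25)^2 + 1*(25)^1 + 9 = (390625) + (15625) + (4375) + (25) + (9) = 410659; answer 410659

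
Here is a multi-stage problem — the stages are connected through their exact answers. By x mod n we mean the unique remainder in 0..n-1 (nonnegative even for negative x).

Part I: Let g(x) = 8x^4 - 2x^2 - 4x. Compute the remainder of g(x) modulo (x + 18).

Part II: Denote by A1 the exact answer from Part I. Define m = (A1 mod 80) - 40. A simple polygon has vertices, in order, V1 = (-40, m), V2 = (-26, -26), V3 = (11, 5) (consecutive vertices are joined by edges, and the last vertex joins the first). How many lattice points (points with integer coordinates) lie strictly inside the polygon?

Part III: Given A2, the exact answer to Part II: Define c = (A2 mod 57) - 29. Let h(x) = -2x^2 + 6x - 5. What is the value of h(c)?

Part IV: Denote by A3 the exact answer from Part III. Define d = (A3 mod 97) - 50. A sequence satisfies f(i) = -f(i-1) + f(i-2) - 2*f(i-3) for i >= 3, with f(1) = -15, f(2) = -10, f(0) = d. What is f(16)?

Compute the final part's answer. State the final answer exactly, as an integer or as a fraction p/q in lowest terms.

Part I: remainder = value at the root: 8*(-18)^4 - 2*(-18)^2 - 4*(-18)^1 = (839808) + (-648) + (72) = 839232; answer 839232
Part II: A1 = 839232; m = -8; cross terms: (-40*-26 - -26*-8)=832, (-26*5 - 11*-26)=156, (11*-8 - -40*5)=112; twice the area = |1100| = 1100; area = 550; boundary points = 2 + 1 + 1 = 4; strictly interior points = area - boundary/2 + 1 = 549; answer 549
Part III: A2 = 549; c = 7; -2*(7)^2 + 6*(7)^1 - 5 = (-98) + (42) + (-5) = -61; answer -61
Part IV: A3 = -61; d = -14; f(3) = -1*(-10) + 1*(-15) - 2*(-14) = 23; iterating: f(3)=23, f(4)=-3, f(5)=46, f(6)=-95, f(7)=147, f(8)=-334, f(9)=671, f(10)=-1299, f(11)=2638, f(12)=-5279, f(13)=10515, f(14)=-21070, f(15)=42143, f(16)=-84243; answer -84243

-84243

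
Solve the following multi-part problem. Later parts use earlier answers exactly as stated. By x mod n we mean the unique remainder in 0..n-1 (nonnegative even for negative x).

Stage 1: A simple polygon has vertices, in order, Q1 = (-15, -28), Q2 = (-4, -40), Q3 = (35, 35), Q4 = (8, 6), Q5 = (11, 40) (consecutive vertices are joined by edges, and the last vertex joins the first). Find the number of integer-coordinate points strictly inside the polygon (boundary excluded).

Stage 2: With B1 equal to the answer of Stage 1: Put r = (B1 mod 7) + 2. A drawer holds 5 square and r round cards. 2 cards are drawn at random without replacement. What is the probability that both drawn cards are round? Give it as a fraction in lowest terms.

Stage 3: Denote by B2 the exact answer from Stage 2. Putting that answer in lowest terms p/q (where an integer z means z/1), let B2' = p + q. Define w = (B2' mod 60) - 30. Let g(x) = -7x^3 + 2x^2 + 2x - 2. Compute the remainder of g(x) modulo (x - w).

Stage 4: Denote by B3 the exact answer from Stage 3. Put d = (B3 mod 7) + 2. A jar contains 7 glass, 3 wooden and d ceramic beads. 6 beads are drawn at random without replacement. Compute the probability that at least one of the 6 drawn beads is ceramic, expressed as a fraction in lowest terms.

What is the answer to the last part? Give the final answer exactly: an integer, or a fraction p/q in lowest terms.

Stage 1: cross terms: (-15*-40 - -4*-28)=488, (-4*35 - 35*-40)=1260, (35*6 - 8*35)=-70, (8*40 - 11*6)=254, (11*-28 - -15*40)=292; twice the area = |2224| = 2224; area = 1112; boundary points = 1 + 3 + 1 + 1 + 2 = 8; strictly interior points = area - boundary/2 + 1 = 1109; answer 1109
Stage 2: B1 = 1109; r = 5; total draws C(10,2) = 45; favorable C(5,2) = 10; P = 2/9; answer 2/9
Stage 3: B2 = 2/9; threaded value p + q = 11; w = -19; remainder = value at the root: -7*(-19)^3 + 2*(-19)^2 + 2*(-19)^1 - 2 = (48013) + (722) + (-38) + (-2) = 48695; answer 48695
Stage 4: B3 = 48695; d = 5; total draws C(15,6) = 5005; complement C(10,6) = 210; favorable 5005 - 210 = 4795; P = 137/143; answer 137/143

137/143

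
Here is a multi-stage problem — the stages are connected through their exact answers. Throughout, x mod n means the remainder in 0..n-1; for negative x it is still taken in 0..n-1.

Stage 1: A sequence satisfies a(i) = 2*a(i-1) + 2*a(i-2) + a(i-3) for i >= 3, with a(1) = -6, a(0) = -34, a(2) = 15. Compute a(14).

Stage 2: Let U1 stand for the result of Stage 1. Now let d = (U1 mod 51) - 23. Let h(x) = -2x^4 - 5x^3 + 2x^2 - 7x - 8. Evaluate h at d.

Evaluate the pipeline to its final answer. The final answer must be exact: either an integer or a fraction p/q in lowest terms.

-548

Stage 1: a(3) = 2*(15) + 2*(-6) + 1*(-34) = -16; iterating: a(3)=-16, a(4)=-8, a(5)=-33, a(6)=-98, a(7)=-270, a(8)=-769, a(9)=-2176, a(10)=-6160, a(11)=-17441, a(12)=-49378, a(13)=-139798, a(14)=-395793; answer -395793
Stage 2: U1 = -395793; d = -5; -2*(-5)^4 - 5*(-5)^3 + 2*(-5)^2 - 7*(-5)^1 - 8 = (-1250) + (625) + (50) + (35) + (-8) = -548; answer -548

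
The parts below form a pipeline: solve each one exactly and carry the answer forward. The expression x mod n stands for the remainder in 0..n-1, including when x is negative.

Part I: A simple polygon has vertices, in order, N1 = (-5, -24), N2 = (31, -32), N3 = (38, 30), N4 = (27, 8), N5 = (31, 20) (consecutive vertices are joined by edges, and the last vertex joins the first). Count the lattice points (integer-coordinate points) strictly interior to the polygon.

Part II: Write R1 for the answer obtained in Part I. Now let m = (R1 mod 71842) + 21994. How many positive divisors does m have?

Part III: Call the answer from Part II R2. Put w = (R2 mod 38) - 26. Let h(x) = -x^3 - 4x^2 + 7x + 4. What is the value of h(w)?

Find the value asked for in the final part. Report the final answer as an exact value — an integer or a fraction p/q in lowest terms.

Part I: cross terms: (-5*-32 - 31*-24)=904, (31*30 - 38*-32)=2146, (38*8 - 27*30)=-506, (27*20 - 31*8)=292, (31*-24 - -5*20)=-644; twice the area = |2192| = 2192; area = 1096; boundary points = 4 + 1 + 11 + 4 + 4 = 24; strictly interior points = area - boundary/2 + 1 = 1085; answer 1085
Part II: R1 = 1085; m = 23079; 23079 = 3 * 7^2 * 157; number of divisors = (1+1) * (2+1) * (1+1) = 12; answer 12
Part III: R2 = 12; w = -14; -1*(-14)^3 - 4*(-14)^2 + 7*(-14)^1 + 4 = (2744) + (-784) + (-98) + (4) = 1866; answer 1866

1866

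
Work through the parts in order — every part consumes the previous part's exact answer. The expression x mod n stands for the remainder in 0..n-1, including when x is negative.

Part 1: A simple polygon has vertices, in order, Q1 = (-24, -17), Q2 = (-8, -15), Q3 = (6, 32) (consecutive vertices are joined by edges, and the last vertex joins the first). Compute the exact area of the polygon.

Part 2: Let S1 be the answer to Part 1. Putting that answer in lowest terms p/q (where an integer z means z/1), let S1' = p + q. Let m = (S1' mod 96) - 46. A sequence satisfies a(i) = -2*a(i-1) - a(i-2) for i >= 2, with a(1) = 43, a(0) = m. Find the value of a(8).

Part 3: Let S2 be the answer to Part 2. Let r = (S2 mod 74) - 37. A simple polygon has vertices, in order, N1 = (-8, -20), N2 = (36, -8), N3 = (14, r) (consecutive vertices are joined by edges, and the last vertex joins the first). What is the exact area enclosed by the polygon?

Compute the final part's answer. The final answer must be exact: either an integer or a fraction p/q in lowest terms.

Part 1: cross terms: (-24*-15 - -8*-17)=224, (-8*32 - 6*-15)=-166, (6*-17 - -24*32)=666; twice the area = |724| = 724; area = 362; answer 362
Part 2: S1 = 362; threaded value p + q = 363; m = 29; a(2) = -2*(43) - 1*(29) = -115; iterating: a(2)=-115, a(3)=187, a(4)=-259, a(5)=331, a(6)=-403, a(7)=475, a(8)=-547; answer -547
Part 3: S2 = -547; r = 8; cross terms: (-8*-8 - 36*-20)=784, (36*8 - 14*-8)=400, (14*-20 - -8*8)=-216; twice the area = |968| = 968; area = 484; answer 484

484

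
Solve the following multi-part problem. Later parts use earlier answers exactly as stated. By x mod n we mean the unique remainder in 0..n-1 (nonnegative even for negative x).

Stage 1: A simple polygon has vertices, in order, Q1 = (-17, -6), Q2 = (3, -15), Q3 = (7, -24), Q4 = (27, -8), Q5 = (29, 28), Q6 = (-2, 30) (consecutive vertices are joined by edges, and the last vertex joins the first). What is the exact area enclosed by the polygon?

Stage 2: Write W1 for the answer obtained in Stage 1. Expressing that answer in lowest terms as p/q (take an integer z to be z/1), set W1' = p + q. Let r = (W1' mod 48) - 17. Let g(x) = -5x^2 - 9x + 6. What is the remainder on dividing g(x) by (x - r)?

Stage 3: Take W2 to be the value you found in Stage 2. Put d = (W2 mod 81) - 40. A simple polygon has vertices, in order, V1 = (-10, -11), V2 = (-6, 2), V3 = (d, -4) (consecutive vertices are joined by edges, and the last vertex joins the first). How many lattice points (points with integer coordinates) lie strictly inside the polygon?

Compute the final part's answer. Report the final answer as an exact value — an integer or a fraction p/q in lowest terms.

147

Stage 1: cross terms: (-17*-15 - 3*-6)=273, (3*-24 - 7*-15)=33, (7*-8 - 27*-24)=592, (27*28 - 29*-8)=988, (29*30 - -2*28)=926, (-2*-6 - -17*30)=522; twice the area = |3334| = 3334; area = 1667; answer 1667
Stage 2: W1 = 1667; threaded value p + q = 1668; r = 19; remainder = value at the root: -5*(19)^2 - 9*(19)^1 + 6 = (-1805) + (-171) + (6) = -1970; answer -1970
Stage 3: W2 = -1970; d = 15; cross terms: (-10*2 - -6*-11)=-86, (-6*-4 - 15*2)=-6, (15*-11 - -10*-4)=-205; twice the area = |-297| = 297; area = 297/2; boundary points = 1 + 3 + 1 = 5; strictly interior points = area - boundary/2 + 1 = 147; answer 147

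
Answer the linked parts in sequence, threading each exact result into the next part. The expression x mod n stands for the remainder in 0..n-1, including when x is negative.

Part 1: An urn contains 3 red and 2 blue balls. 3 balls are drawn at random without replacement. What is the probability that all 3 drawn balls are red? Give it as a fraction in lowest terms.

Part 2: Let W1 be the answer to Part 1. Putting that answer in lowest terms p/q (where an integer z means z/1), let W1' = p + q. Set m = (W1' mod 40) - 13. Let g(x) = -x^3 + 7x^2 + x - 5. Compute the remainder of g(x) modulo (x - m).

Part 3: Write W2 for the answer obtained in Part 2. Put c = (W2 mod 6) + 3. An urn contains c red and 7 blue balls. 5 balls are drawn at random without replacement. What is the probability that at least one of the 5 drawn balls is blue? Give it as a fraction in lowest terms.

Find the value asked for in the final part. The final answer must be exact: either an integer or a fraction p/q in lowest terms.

421/429

Part 1: total draws C(5,3) = 10; favorable C(3,3) = 1; P = 1/10; answer 1/10
Part 2: W1 = 1/10; threaded value p + q = 11; m = -2; remainder = value at the root: -1*(-2)^3 + 7*(-2)^2 + 1*(-2)^1 - 5 = (8) + (28) + (-2) + (-5) = 29; answer 29
Part 3: W2 = 29; c = 8; total draws C(15,5) = 3003; complement C(8,5) = 56; favorable 3003 - 56 = 2947; P = 421/429; answer 421/429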